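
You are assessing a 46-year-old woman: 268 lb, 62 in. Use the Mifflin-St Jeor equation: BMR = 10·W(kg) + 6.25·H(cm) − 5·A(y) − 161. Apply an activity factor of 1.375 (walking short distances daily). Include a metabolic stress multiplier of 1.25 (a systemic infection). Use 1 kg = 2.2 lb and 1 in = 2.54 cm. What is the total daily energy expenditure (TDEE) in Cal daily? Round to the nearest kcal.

3113 Cal daily

Convert to metric: weight = 268 ÷ 2.2 = 121.8182 kg; height = 62 × 2.54 = 157.48 cm.
Mifflin-St Jeor (female): BMR = 10(121.8182) + 6.25(157.48) − 5(46) − 161 = 1218.1818 + 984.25 − 230 − 161 = 1811.4318 kcal/day.
TEE = BMR × activity factor = 1811.4318 × 1.375 = 2490.7188 kcal/day.
Apply stress factor: 2490.7188 × 1.25 = 3113.3984 kcal/day.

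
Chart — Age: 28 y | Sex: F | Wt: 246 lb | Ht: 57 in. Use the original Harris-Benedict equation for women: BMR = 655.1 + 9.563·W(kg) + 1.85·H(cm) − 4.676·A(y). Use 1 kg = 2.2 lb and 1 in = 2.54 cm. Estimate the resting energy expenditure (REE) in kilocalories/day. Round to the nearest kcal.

1861 kilocalories/day

Convert to metric: weight = 246 ÷ 2.2 = 111.8182 kg; height = 57 × 2.54 = 144.78 cm.
Harris-Benedict: BMR = 655.1 + 9.563(111.8182) + 1.85(144.78) − 4.676(28) = 1861.3323 kcal/day.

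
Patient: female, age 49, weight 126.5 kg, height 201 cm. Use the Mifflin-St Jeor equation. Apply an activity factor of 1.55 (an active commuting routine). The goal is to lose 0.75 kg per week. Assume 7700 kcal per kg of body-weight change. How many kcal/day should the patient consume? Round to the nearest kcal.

Mifflin-St Jeor (female): BMR = 10(126.5) + 6.25(201) − 5(49) − 161 = 1265 + 1256.25 − 245 − 161 = 2115.25 kcal/day.
TEE = 2115.25 × 1.55 = 3278.6375 kcal/day.
Required daily deficit = 0.75 × 7700 ÷ 7 = 825 kcal/day.
Target intake = 3278.6375 − 825 = 2453.6375 kcal/day.

2454 kcal/day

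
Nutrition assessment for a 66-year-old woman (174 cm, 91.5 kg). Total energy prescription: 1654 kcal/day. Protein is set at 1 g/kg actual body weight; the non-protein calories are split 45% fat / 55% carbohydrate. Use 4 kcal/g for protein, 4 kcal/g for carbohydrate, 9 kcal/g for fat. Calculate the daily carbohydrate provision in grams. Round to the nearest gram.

Protein = 1 × 91.5 = 91.5 g → 91.5 × 4 = 366 kcal.
Non-protein calories = 1654 − 366 = 1288 kcal.
Fat: 45% × 1288 = 579.6 kcal; carbohydrate: 708.4 kcal.
Carbohydrate: 708.4 kcal ÷ 4 kcal/g = 177.1 g.

177 g/day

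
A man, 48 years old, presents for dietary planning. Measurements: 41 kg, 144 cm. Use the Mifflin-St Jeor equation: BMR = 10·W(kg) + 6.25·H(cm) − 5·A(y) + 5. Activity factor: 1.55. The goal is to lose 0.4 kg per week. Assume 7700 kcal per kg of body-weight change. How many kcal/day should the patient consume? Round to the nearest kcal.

1226 kcal/day

Mifflin-St Jeor (male): BMR = 10(41) + 6.25(144) − 5(48) + 5 = 410 + 900 − 240 + 5 = 1075 kcal/day.
TEE = 1075 × 1.55 = 1666.25 kcal/day.
Required daily deficit = 0.4 × 7700 ÷ 7 = 440 kcal/day.
Target intake = 1666.25 − 440 = 1226.25 kcal/day.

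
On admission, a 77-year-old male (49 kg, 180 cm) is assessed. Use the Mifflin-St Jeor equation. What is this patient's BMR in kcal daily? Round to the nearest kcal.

1235 kcal daily

Mifflin-St Jeor (male): BMR = 10(49) + 6.25(180) − 5(77) + 5 = 490 + 1125 − 385 + 5 = 1235 kcal/day.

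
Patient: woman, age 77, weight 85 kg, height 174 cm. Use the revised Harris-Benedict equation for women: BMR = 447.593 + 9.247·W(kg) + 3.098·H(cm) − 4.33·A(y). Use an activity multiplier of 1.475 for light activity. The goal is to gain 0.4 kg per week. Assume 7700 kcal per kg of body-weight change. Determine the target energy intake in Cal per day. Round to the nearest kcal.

2563 Cal per day

Harris-Benedict: BMR = 447.593 + 9.247(85) + 3.098(174) − 4.33(77) = 1439.23 kcal/day.
TEE = 1439.23 × 1.475 = 2122.8643 kcal/day.
Required daily surplus = 0.4 × 7700 ÷ 7 = 440 kcal/day.
Target intake = 2122.8643 + 440 = 2562.8643 kcal/day.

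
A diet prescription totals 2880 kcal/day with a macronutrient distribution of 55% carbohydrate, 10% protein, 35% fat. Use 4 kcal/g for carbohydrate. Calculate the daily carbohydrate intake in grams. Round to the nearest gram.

Carbohydrate energy = 55% × 2880 = 1584 kcal.
At 4 kcal/g: 1584 ÷ 4 = 396 g.

396 g/day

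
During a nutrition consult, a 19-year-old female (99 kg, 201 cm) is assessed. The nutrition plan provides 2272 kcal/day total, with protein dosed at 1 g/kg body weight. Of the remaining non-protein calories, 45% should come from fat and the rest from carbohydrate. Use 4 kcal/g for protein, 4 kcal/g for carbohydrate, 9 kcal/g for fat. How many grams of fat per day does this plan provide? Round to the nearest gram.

94 g/day

Protein = 1 × 99 = 99 g → 99 × 4 = 396 kcal.
Non-protein calories = 2272 − 396 = 1876 kcal.
Fat: 45% × 1876 = 844.2 kcal; carbohydrate: 1031.8 kcal.
Fat: 844.2 kcal ÷ 9 kcal/g = 93.8 g.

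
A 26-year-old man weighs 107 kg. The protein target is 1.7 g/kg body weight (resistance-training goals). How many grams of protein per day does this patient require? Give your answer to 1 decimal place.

Protein = 1.7 g/kg × 107 kg = 181.9 g/day.

181.9 g/day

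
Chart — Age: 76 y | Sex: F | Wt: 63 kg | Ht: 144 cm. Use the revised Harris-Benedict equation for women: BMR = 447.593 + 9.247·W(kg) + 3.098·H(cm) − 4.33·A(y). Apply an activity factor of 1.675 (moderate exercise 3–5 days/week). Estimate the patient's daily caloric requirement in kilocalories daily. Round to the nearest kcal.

Harris-Benedict: BMR = 447.593 + 9.247(63) + 3.098(144) − 4.33(76) = 1147.186 kcal/day.
TEE = BMR × activity factor = 1147.186 × 1.675 = 1921.5366 kcal/day.

1922 kilocalories daily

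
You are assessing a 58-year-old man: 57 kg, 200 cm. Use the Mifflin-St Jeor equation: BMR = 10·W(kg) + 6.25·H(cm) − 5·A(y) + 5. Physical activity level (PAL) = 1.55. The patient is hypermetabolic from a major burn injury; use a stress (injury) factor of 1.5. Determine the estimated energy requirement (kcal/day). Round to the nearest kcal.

3569 kcal/day

Mifflin-St Jeor (male): BMR = 10(57) + 6.25(200) − 5(58) + 5 = 570 + 1250 − 290 + 5 = 1535 kcal/day.
TEE = BMR × activity factor = 1535 × 1.55 = 2379.25 kcal/day.
Apply stress factor: 2379.25 × 1.5 = 3568.875 kcal/day.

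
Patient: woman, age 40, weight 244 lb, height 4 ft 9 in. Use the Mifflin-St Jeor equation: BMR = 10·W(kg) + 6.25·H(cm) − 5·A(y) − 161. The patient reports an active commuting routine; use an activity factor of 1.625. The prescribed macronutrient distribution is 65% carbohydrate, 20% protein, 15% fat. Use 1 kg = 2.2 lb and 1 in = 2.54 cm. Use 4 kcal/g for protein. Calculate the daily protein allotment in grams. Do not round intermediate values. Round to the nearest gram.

Convert to metric: weight = 244 ÷ 2.2 = 110.9091 kg; height = (4×12 + 9) × 2.54 = 57 × 2.54 = 144.78 cm.
Mifflin-St Jeor (female): BMR = 10(110.9091) + 6.25(144.78) − 5(40) − 161 = 1109.0909 + 904.875 − 200 − 161 = 1652.9659 kcal/day.
TEE = 1652.9659 × 1.625 = 2686.0696 kcal/day.
Protein energy = 20% × 2686.0696 = 537.2139 kcal.
Protein = 537.2139 ÷ 4 kcal/g = 134.3035 g.

134 g/day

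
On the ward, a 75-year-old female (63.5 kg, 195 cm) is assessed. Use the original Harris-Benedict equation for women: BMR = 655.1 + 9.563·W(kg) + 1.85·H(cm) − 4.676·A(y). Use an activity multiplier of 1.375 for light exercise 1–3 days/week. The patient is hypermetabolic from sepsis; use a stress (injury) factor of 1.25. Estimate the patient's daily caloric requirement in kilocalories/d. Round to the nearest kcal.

Harris-Benedict: BMR = 655.1 + 9.563(63.5) + 1.85(195) − 4.676(75) = 1272.4005 kcal/day.
TEE = BMR × activity factor = 1272.4005 × 1.375 = 1749.5507 kcal/day.
Apply stress factor: 1749.5507 × 1.25 = 2186.9384 kcal/day.

2187 kilocalories/d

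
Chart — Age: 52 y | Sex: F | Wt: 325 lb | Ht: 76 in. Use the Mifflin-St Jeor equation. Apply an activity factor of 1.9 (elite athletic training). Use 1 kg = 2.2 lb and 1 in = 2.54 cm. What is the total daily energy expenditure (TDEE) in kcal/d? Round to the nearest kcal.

4299 kcal/d

Convert to metric: weight = 325 ÷ 2.2 = 147.7273 kg; height = 76 × 2.54 = 193.04 cm.
Mifflin-St Jeor (female): BMR = 10(147.7273) + 6.25(193.04) − 5(52) − 161 = 1477.2727 + 1206.5 − 260 − 161 = 2262.7727 kcal/day.
TEE = BMR × activity factor = 2262.7727 × 1.9 = 4299.2682 kcal/day.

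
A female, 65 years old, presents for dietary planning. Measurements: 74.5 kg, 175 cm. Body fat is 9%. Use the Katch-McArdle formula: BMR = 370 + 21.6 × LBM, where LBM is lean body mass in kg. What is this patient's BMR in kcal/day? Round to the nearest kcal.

LBM = 74.5 × (1 − 0.09) = 67.795 kg. Katch-McArdle: BMR = 370 + 21.6 × 67.795 = 1834.372 kcal/day.

1834 kcal/day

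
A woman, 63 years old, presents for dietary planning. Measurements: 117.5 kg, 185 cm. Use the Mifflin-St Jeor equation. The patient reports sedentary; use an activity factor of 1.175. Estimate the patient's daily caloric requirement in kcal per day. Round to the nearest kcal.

2180 kcal per day

Mifflin-St Jeor (female): BMR = 10(117.5) + 6.25(185) − 5(63) − 161 = 1175 + 1156.25 − 315 − 161 = 1855.25 kcal/day.
TEE = BMR × activity factor = 1855.25 × 1.175 = 2179.9188 kcal/day.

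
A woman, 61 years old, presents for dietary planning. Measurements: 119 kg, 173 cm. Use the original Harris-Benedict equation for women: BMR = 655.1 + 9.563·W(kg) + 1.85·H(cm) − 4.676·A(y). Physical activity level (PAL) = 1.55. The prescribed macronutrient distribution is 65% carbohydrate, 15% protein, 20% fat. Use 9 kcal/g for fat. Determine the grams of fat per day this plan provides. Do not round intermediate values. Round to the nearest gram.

63 g/day

Harris-Benedict: BMR = 655.1 + 9.563(119) + 1.85(173) − 4.676(61) = 1827.911 kcal/day.
TEE = 1827.911 × 1.55 = 2833.2621 kcal/day.
Fat energy = 20% × 2833.2621 = 566.6524 kcal.
Fat = 566.6524 ÷ 9 kcal/g = 62.9614 g.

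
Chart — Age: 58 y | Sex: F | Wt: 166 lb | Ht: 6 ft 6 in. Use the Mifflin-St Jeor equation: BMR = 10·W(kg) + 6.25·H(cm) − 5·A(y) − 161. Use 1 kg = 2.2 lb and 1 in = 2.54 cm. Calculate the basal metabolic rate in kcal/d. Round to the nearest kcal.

Convert to metric: weight = 166 ÷ 2.2 = 75.4545 kg; height = (6×12 + 6) × 2.54 = 78 × 2.54 = 198.12 cm.
Mifflin-St Jeor (female): BMR = 10(75.4545) + 6.25(198.12) − 5(58) − 161 = 754.5455 + 1238.25 − 290 − 161 = 1541.7955 kcal/day.

1542 kcal/d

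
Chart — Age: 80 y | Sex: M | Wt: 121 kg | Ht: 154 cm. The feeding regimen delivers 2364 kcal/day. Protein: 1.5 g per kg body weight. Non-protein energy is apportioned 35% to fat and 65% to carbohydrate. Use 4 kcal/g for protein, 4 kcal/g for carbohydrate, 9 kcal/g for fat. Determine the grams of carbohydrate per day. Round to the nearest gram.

266 g/day

Protein = 1.5 × 121 = 181.5 g → 181.5 × 4 = 726 kcal.
Non-protein calories = 2364 − 726 = 1638 kcal.
Fat: 35% × 1638 = 573.3 kcal; carbohydrate: 1064.7 kcal.
Carbohydrate: 1064.7 kcal ÷ 4 kcal/g = 266.175 g.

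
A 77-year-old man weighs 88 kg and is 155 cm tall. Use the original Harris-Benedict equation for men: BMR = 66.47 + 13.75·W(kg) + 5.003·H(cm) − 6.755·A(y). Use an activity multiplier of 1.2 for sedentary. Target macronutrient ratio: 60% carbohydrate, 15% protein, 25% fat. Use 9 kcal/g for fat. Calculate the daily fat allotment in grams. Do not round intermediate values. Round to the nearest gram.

Harris-Benedict: BMR = 66.47 + 13.75(88) + 5.003(155) − 6.755(77) = 1531.8 kcal/day.
TEE = 1531.8 × 1.2 = 1838.16 kcal/day.
Fat energy = 25% × 1838.16 = 459.54 kcal.
Fat = 459.54 ÷ 9 kcal/g = 51.06 g.

51 g/day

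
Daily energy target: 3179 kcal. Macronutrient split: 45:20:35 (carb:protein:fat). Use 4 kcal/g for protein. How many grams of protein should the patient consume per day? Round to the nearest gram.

159 g/day

Protein energy = 20% × 3179 = 635.8 kcal.
At 4 kcal/g: 635.8 ÷ 4 = 158.95 g.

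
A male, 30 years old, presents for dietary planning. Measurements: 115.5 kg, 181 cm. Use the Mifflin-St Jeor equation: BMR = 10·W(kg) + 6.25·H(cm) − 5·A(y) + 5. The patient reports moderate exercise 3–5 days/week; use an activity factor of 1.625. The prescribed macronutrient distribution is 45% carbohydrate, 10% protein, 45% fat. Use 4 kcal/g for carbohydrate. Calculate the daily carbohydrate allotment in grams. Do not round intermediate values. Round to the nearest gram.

391 g/day

Mifflin-St Jeor (male): BMR = 10(115.5) + 6.25(181) − 5(30) + 5 = 1155 + 1131.25 − 150 + 5 = 2141.25 kcal/day.
TEE = 2141.25 × 1.625 = 3479.5313 kcal/day.
Carbohydrate energy = 45% × 3479.5313 = 1565.7891 kcal.
Carbohydrate = 1565.7891 ÷ 4 kcal/g = 391.4473 g.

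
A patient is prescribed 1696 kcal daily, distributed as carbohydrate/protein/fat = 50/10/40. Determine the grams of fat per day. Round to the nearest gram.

Fat energy = 40% × 1696 = 678.4 kcal.
At 9 kcal/g: 678.4 ÷ 9 = 75.3778 g.

75 g/day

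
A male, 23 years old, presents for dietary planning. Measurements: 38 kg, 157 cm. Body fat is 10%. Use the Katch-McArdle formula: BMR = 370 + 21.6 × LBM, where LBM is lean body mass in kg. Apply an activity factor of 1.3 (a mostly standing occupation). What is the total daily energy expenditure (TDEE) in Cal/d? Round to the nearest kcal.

1441 Cal/d

LBM = 38 × (1 − 0.1) = 34.2 kg. Katch-McArdle: BMR = 370 + 21.6 × 34.2 = 1108.72 kcal/day.
TEE = BMR × activity factor = 1108.72 × 1.3 = 1441.336 kcal/day.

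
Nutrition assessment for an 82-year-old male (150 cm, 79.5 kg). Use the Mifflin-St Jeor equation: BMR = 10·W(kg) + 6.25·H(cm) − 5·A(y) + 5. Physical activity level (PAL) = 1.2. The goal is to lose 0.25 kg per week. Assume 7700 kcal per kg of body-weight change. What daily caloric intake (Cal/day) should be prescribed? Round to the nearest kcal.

1318 Cal/day

Mifflin-St Jeor (male): BMR = 10(79.5) + 6.25(150) − 5(82) + 5 = 795 + 937.5 − 410 + 5 = 1327.5 kcal/day.
TEE = 1327.5 × 1.2 = 1593 kcal/day.
Required daily deficit = 0.25 × 7700 ÷ 7 = 275 kcal/day.
Target intake = 1593 − 275 = 1318 kcal/day.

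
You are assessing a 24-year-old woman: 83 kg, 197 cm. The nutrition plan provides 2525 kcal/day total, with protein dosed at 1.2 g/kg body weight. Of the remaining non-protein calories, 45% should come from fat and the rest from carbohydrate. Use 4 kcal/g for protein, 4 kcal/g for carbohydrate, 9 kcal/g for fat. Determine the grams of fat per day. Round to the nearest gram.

Protein = 1.2 × 83 = 99.6 g → 99.6 × 4 = 398.4 kcal.
Non-protein calories = 2525 − 398.4 = 2126.6 kcal.
Fat: 45% × 2126.6 = 956.97 kcal; carbohydrate: 1169.63 kcal.
Fat: 956.97 kcal ÷ 9 kcal/g = 106.33 g.

106 g/day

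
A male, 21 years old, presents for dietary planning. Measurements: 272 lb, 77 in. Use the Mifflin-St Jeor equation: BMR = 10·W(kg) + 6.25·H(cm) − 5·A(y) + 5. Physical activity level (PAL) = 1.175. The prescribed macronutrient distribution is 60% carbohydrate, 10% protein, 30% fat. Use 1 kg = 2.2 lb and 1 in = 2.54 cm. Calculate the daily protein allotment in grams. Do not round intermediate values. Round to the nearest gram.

69 g/day

Convert to metric: weight = 272 ÷ 2.2 = 123.6364 kg; height = 77 × 2.54 = 195.58 cm.
Mifflin-St Jeor (male): BMR = 10(123.6364) + 6.25(195.58) − 5(21) + 5 = 1236.3636 + 1222.375 − 105 + 5 = 2358.7386 kcal/day.
TEE = 2358.7386 × 1.175 = 2771.5179 kcal/day.
Protein energy = 10% × 2771.5179 = 277.1518 kcal.
Protein = 277.1518 ÷ 4 kcal/g = 69.2879 g.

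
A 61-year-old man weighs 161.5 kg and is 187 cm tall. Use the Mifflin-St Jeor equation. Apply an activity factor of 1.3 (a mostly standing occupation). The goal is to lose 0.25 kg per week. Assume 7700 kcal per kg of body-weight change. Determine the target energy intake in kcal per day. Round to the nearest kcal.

2954 kcal per day

Mifflin-St Jeor (male): BMR = 10(161.5) + 6.25(187) − 5(61) + 5 = 1615 + 1168.75 − 305 + 5 = 2483.75 kcal/day.
TEE = 2483.75 × 1.3 = 3228.875 kcal/day.
Required daily deficit = 0.25 × 7700 ÷ 7 = 275 kcal/day.
Target intake = 3228.875 − 275 = 2953.875 kcal/day.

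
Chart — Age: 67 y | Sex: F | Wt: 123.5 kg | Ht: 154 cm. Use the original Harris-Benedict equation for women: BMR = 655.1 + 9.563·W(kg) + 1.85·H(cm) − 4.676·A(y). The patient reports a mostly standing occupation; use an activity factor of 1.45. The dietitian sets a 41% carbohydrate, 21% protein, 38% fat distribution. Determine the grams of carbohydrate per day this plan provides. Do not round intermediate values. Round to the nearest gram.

269 g/day

Harris-Benedict: BMR = 655.1 + 9.563(123.5) + 1.85(154) − 4.676(67) = 1807.7385 kcal/day.
TEE = 1807.7385 × 1.45 = 2621.2208 kcal/day.
Carbohydrate energy = 41% × 2621.2208 = 1074.7005 kcal.
Carbohydrate = 1074.7005 ÷ 4 kcal/g = 268.6751 g.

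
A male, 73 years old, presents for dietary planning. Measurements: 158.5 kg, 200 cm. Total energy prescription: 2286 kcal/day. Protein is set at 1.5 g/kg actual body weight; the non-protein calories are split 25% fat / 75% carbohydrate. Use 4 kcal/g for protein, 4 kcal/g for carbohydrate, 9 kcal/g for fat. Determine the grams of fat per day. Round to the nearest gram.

Protein = 1.5 × 158.5 = 237.75 g → 237.75 × 4 = 951 kcal.
Non-protein calories = 2286 − 951 = 1335 kcal.
Fat: 25% × 1335 = 333.75 kcal; carbohydrate: 1001.25 kcal.
Fat: 333.75 kcal ÷ 9 kcal/g = 37.0833 g.

37 g/day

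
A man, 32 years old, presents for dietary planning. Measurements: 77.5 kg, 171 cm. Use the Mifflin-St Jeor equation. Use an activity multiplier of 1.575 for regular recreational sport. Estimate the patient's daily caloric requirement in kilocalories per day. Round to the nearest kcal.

Mifflin-St Jeor (male): BMR = 10(77.5) + 6.25(171) − 5(32) + 5 = 775 + 1068.75 − 160 + 5 = 1688.75 kcal/day.
TEE = BMR × activity factor = 1688.75 × 1.575 = 2659.7813 kcal/day.

2660 kilocalories per day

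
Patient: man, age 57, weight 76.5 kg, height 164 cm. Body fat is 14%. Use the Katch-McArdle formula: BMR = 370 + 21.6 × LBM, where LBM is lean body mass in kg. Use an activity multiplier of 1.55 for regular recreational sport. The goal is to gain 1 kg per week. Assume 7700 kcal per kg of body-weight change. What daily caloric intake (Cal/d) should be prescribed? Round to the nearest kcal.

LBM = 76.5 × (1 − 0.14) = 65.79 kg. Katch-McArdle: BMR = 370 + 21.6 × 65.79 = 1791.064 kcal/day.
TEE = 1791.064 × 1.55 = 2776.1492 kcal/day.
Required daily surplus = 1 × 7700 ÷ 7 = 1100 kcal/day.
Target intake = 2776.1492 + 1100 = 3876.1492 kcal/day.

3876 Cal/d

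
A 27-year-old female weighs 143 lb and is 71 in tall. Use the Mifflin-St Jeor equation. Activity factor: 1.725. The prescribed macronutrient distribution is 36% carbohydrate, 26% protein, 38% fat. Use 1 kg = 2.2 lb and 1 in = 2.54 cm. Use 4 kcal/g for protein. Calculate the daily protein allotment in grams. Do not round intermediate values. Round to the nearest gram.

166 g/day

Convert to metric: weight = 143 ÷ 2.2 = 65 kg; height = 71 × 2.54 = 180.34 cm.
Mifflin-St Jeor (female): BMR = 10(65) + 6.25(180.34) − 5(27) − 161 = 650 + 1127.125 − 135 − 161 = 1481.125 kcal/day.
TEE = 1481.125 × 1.725 = 2554.9406 kcal/day.
Protein energy = 26% × 2554.9406 = 664.2846 kcal.
Protein = 664.2846 ÷ 4 kcal/g = 166.0711 g.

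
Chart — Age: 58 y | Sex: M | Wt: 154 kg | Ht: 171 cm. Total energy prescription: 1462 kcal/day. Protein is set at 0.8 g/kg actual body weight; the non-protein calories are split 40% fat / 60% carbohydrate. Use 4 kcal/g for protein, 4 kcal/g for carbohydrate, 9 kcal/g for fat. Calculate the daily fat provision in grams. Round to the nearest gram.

Protein = 0.8 × 154 = 123.2 g → 123.2 × 4 = 492.8 kcal.
Non-protein calories = 1462 − 492.8 = 969.2 kcal.
Fat: 40% × 969.2 = 387.68 kcal; carbohydrate: 581.52 kcal.
Fat: 387.68 kcal ÷ 9 kcal/g = 43.0756 g.

43 g/day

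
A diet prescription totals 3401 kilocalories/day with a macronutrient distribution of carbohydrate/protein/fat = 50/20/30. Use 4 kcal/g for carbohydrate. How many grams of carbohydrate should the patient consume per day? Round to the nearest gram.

Carbohydrate energy = 50% × 3401 = 1700.5 kcal.
At 4 kcal/g: 1700.5 ÷ 4 = 425.125 g.

425 g/day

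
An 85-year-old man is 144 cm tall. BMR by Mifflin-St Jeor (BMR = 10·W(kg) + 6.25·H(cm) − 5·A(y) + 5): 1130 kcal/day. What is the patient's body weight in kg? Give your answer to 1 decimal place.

65.0 kg

1130 = 10·W + 6.25(144) − 5(85) + 5
10·W = 1130 − 480 = 650, so W = 65 kg.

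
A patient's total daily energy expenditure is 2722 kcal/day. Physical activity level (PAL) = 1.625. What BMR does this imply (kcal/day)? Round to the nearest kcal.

BMR = TEE ÷ activity factor = 2722 ÷ 1.625 = 1675.0769 kcal/day.

1675 kcal/day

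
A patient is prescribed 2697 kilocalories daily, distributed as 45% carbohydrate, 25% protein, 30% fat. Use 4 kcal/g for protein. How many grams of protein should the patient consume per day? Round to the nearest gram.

Protein energy = 25% × 2697 = 674.25 kcal.
At 4 kcal/g: 674.25 ÷ 4 = 168.5625 g.

169 g/day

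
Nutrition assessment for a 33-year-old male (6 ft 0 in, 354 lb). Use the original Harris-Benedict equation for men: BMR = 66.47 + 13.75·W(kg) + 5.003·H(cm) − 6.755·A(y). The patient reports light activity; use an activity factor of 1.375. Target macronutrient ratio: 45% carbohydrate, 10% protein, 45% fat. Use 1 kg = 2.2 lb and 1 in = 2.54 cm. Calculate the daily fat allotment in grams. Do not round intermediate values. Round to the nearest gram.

Convert to metric: weight = 354 ÷ 2.2 = 160.9091 kg; height = (6×12 + 0) × 2.54 = 72 × 2.54 = 182.88 cm.
Harris-Benedict: BMR = 66.47 + 13.75(160.9091) + 5.003(182.88) − 6.755(33) = 2971.0036 kcal/day.
TEE = 2971.0036 × 1.375 = 4085.13 kcal/day.
Fat energy = 45% × 4085.13 = 1838.3085 kcal.
Fat = 1838.3085 ÷ 9 kcal/g = 204.2565 g.

204 g/day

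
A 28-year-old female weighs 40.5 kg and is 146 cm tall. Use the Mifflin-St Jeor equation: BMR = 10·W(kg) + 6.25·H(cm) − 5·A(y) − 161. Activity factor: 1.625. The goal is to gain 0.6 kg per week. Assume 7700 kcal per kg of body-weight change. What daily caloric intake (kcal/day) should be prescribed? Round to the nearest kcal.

2312 kcal/day

Mifflin-St Jeor (female): BMR = 10(40.5) + 6.25(146) − 5(28) − 161 = 405 + 912.5 − 140 − 161 = 1016.5 kcal/day.
TEE = 1016.5 × 1.625 = 1651.8125 kcal/day.
Required daily surplus = 0.6 × 7700 ÷ 7 = 660 kcal/day.
Target intake = 1651.8125 + 660 = 2311.8125 kcal/day.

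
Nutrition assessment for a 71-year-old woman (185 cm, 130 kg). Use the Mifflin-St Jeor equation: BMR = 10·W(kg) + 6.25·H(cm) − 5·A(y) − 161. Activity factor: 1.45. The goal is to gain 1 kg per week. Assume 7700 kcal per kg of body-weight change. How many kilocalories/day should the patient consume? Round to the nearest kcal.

Mifflin-St Jeor (female): BMR = 10(130) + 6.25(185) − 5(71) − 161 = 1300 + 1156.25 − 355 − 161 = 1940.25 kcal/day.
TEE = 1940.25 × 1.45 = 2813.3625 kcal/day.
Required daily surplus = 1 × 7700 ÷ 7 = 1100 kcal/day.
Target intake = 2813.3625 + 1100 = 3913.3625 kcal/day.

3913 kilocalories/day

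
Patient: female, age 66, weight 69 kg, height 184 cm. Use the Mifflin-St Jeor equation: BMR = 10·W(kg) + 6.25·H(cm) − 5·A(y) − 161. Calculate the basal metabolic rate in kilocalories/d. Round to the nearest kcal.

Mifflin-St Jeor (female): BMR = 10(69) + 6.25(184) − 5(66) − 161 = 690 + 1150 − 330 − 161 = 1349 kcal/day.

1349 kilocalories/d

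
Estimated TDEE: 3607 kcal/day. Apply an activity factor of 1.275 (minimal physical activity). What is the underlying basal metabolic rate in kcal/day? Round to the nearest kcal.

BMR = TEE ÷ activity factor = 3607 ÷ 1.275 = 2829.0196 kcal/day.

2829 kcal/day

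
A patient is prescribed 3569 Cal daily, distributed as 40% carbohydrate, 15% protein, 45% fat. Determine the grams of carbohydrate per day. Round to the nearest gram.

357 g/day

Carbohydrate energy = 40% × 3569 = 1427.6 kcal.
At 4 kcal/g: 1427.6 ÷ 4 = 356.9 g.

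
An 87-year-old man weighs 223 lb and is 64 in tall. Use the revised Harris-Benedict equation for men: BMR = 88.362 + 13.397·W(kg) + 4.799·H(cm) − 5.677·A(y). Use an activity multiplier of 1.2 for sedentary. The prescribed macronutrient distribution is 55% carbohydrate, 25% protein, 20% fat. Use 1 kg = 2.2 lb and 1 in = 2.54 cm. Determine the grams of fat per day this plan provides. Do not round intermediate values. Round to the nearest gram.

Convert to metric: weight = 223 ÷ 2.2 = 101.3636 kg; height = 64 × 2.54 = 162.56 cm.
Harris-Benedict: BMR = 88.362 + 13.397(101.3636) + 4.799(162.56) − 5.677(87) = 1732.5571 kcal/day.
TEE = 1732.5571 × 1.2 = 2079.0685 kcal/day.
Fat energy = 20% × 2079.0685 = 415.8137 kcal.
Fat = 415.8137 ÷ 9 kcal/g = 46.2015 g.

46 g/day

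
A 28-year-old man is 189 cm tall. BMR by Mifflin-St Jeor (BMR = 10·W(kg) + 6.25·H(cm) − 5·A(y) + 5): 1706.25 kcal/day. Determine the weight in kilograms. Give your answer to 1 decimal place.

1706.25 = 10·W + 6.25(189) − 5(28) + 5
10·W = 1706.25 − 1046.25 = 660, so W = 66 kg.

66.0 kg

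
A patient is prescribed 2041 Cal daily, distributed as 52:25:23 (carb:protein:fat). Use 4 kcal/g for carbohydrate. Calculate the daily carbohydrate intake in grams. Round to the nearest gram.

265 g/day

Carbohydrate energy = 52% × 2041 = 1061.32 kcal.
At 4 kcal/g: 1061.32 ÷ 4 = 265.33 g.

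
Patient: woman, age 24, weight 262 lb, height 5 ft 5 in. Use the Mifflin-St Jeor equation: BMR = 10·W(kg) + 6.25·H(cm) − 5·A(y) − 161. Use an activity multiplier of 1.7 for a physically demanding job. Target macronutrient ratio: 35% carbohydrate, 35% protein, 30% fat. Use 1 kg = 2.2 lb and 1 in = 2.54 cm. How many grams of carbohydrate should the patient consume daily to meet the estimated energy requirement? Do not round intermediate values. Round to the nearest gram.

Convert to metric: weight = 262 ÷ 2.2 = 119.0909 kg; height = (5×12 + 5) × 2.54 = 65 × 2.54 = 165.1 cm.
Mifflin-St Jeor (female): BMR = 10(119.0909) + 6.25(165.1) − 5(24) − 161 = 1190.9091 + 1031.875 − 120 − 161 = 1941.7841 kcal/day.
TEE = 1941.7841 × 1.7 = 3301.033 kcal/day.
Carbohydrate energy = 35% × 3301.033 = 1155.3615 kcal.
Carbohydrate = 1155.3615 ÷ 4 kcal/g = 288.8404 g.

289 g/day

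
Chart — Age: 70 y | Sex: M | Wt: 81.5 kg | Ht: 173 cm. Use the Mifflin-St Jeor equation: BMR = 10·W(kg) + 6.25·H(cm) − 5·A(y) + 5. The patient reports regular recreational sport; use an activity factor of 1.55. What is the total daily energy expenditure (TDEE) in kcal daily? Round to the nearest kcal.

2404 kcal daily

Mifflin-St Jeor (male): BMR = 10(81.5) + 6.25(173) − 5(70) + 5 = 815 + 1081.25 − 350 + 5 = 1551.25 kcal/day.
TEE = BMR × activity factor = 1551.25 × 1.55 = 2404.4375 kcal/day.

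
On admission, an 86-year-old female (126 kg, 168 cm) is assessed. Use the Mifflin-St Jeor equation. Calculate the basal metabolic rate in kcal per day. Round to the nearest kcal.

Mifflin-St Jeor (female): BMR = 10(126) + 6.25(168) − 5(86) − 161 = 1260 + 1050 − 430 − 161 = 1719 kcal/day.

1719 kcal per day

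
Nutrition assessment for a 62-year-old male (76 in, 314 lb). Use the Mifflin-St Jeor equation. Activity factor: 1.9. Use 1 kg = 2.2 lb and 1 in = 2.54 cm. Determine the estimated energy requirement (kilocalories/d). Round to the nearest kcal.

4425 kilocalories/d

Convert to metric: weight = 314 ÷ 2.2 = 142.7273 kg; height = 76 × 2.54 = 193.04 cm.
Mifflin-St Jeor (male): BMR = 10(142.7273) + 6.25(193.04) − 5(62) + 5 = 1427.2727 + 1206.5 − 310 + 5 = 2328.7727 kcal/day.
TEE = BMR × activity factor = 2328.7727 × 1.9 = 4424.6682 kcal/day.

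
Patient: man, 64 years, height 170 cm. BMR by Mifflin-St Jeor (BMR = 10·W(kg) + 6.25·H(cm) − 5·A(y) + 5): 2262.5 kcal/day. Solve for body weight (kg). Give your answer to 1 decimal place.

151.5 kg

2262.5 = 10·W + 6.25(170) − 5(64) + 5
10·W = 2262.5 − 747.5 = 1515, so W = 151.5 kg.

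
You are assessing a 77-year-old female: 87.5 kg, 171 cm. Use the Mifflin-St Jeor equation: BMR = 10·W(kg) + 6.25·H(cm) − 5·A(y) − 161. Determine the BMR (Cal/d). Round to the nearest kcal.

1398 Cal/d

Mifflin-St Jeor (female): BMR = 10(87.5) + 6.25(171) − 5(77) − 161 = 875 + 1068.75 − 385 − 161 = 1397.75 kcal/day.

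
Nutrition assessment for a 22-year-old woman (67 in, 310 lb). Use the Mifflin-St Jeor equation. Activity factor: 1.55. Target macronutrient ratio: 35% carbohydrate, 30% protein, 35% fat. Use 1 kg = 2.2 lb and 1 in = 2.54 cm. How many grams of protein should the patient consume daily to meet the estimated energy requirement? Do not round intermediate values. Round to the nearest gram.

Convert to metric: weight = 310 ÷ 2.2 = 140.9091 kg; height = 67 × 2.54 = 170.18 cm.
Mifflin-St Jeor (female): BMR = 10(140.9091) + 6.25(170.18) − 5(22) − 161 = 1409.0909 + 1063.625 − 110 − 161 = 2201.7159 kcal/day.
TEE = 2201.7159 × 1.55 = 3412.6597 kcal/day.
Protein energy = 30% × 3412.6597 = 1023.7979 kcal.
Protein = 1023.7979 ÷ 4 kcal/g = 255.9495 g.

256 g/day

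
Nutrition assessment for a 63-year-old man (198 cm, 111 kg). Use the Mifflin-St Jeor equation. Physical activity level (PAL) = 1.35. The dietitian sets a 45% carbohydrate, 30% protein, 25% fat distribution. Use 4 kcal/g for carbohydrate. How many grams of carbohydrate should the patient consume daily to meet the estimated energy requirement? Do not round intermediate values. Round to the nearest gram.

Mifflin-St Jeor (male): BMR = 10(111) + 6.25(198) − 5(63) + 5 = 1110 + 1237.5 − 315 + 5 = 2037.5 kcal/day.
TEE = 2037.5 × 1.35 = 2750.625 kcal/day.
Carbohydrate energy = 45% × 2750.625 = 1237.7813 kcal.
Carbohydrate = 1237.7813 ÷ 4 kcal/g = 309.4453 g.

309 g/day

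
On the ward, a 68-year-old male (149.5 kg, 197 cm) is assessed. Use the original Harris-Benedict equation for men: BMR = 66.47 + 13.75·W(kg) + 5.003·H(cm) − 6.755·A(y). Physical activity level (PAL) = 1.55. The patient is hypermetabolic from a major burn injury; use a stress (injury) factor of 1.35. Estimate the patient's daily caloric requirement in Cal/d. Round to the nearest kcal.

Harris-Benedict: BMR = 66.47 + 13.75(149.5) + 5.003(197) − 6.755(68) = 2648.346 kcal/day.
TEE = BMR × activity factor = 2648.346 × 1.55 = 4104.9363 kcal/day.
Apply stress factor: 4104.9363 × 1.35 = 5541.664 kcal/day.

5542 Cal/d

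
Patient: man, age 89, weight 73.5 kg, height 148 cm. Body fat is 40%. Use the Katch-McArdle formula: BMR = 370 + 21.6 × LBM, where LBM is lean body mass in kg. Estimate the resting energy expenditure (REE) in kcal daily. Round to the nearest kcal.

1323 kcal daily

LBM = 73.5 × (1 − 0.4) = 44.1 kg. Katch-McArdle: BMR = 370 + 21.6 × 44.1 = 1322.56 kcal/day.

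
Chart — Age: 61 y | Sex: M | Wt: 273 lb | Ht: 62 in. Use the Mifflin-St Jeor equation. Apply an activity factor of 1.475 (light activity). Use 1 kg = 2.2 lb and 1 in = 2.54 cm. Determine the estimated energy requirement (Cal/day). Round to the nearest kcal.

2840 Cal/day

Convert to metric: weight = 273 ÷ 2.2 = 124.0909 kg; height = 62 × 2.54 = 157.48 cm.
Mifflin-St Jeor (male): BMR = 10(124.0909) + 6.25(157.48) − 5(61) + 5 = 1240.9091 + 984.25 − 305 + 5 = 1925.1591 kcal/day.
TEE = BMR × activity factor = 1925.1591 × 1.475 = 2839.6097 kcal/day.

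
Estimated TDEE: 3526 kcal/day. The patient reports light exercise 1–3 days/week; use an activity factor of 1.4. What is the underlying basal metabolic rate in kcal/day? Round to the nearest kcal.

BMR = TEE ÷ activity factor = 3526 ÷ 1.4 = 2518.5714 kcal/day.

2519 kcal/day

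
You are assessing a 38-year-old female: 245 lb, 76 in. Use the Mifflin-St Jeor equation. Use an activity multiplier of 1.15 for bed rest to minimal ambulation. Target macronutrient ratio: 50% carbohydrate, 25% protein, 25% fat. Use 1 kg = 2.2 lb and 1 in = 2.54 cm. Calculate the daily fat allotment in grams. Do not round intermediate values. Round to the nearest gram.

Convert to metric: weight = 245 ÷ 2.2 = 111.3636 kg; height = 76 × 2.54 = 193.04 cm.
Mifflin-St Jeor (female): BMR = 10(111.3636) + 6.25(193.04) − 5(38) − 161 = 1113.6364 + 1206.5 − 190 − 161 = 1969.1364 kcal/day.
TEE = 1969.1364 × 1.15 = 2264.5068 kcal/day.
Fat energy = 25% × 2264.5068 = 566.1267 kcal.
Fat = 566.1267 ÷ 9 kcal/g = 62.903 g.

63 g/day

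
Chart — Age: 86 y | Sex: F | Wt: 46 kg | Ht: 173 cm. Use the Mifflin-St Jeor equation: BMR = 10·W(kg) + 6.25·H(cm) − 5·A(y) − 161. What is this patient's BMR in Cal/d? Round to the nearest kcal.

Mifflin-St Jeor (female): BMR = 10(46) + 6.25(173) − 5(86) − 161 = 460 + 1081.25 − 430 − 161 = 950.25 kcal/day.

950 Cal/d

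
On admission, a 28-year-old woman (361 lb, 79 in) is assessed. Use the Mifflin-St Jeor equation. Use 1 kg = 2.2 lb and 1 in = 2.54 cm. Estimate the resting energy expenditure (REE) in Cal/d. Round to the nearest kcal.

Convert to metric: weight = 361 ÷ 2.2 = 164.0909 kg; height = 79 × 2.54 = 200.66 cm.
Mifflin-St Jeor (female): BMR = 10(164.0909) + 6.25(200.66) − 5(28) − 161 = 1640.9091 + 1254.125 − 140 − 161 = 2594.0341 kcal/day.

2594 Cal/d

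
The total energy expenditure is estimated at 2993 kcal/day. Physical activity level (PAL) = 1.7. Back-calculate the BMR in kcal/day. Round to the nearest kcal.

BMR = TEE ÷ activity factor = 2993 ÷ 1.7 = 1760.5882 kcal/day.

1761 kcal/day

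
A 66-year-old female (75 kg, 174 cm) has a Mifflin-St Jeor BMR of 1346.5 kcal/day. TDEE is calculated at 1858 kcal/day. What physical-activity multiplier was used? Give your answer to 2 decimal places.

1.38

Activity factor = TEE ÷ BMR = 1858 ÷ 1346.5 = 1.38.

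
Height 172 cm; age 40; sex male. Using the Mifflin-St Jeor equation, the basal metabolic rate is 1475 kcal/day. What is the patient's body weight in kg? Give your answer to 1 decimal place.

1475 = 10·W + 6.25(172) − 5(40) + 5
10·W = 1475 − 880 = 595, so W = 59.5 kg.

59.5 kg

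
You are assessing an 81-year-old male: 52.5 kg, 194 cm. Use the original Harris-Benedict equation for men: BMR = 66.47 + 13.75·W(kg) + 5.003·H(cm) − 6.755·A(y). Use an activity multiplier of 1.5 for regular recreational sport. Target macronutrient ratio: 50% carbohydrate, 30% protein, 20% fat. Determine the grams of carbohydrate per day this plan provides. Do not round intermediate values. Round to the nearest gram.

Harris-Benedict: BMR = 66.47 + 13.75(52.5) + 5.003(194) − 6.755(81) = 1211.772 kcal/day.
TEE = 1211.772 × 1.5 = 1817.658 kcal/day.
Carbohydrate energy = 50% × 1817.658 = 908.829 kcal.
Carbohydrate = 908.829 ÷ 4 kcal/g = 227.2073 g.

227 g/day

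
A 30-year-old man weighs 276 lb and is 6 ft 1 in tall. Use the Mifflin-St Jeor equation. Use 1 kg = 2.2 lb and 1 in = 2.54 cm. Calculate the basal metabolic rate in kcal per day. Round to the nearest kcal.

Convert to metric: weight = 276 ÷ 2.2 = 125.4545 kg; height = (6×12 + 1) × 2.54 = 73 × 2.54 = 185.42 cm.
Mifflin-St Jeor (male): BMR = 10(125.4545) + 6.25(185.42) − 5(30) + 5 = 1254.5455 + 1158.875 − 150 + 5 = 2268.4205 kcal/day.

2268 kcal per day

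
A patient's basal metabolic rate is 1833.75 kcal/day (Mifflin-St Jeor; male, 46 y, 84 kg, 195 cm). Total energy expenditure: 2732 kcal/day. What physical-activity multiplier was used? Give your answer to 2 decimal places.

Activity factor = TEE ÷ BMR = 2732 ÷ 1833.75 = 1.49.

1.49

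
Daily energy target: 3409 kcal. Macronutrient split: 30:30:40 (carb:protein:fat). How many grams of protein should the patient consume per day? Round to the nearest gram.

256 g/day

Protein energy = 30% × 3409 = 1022.7 kcal.
At 4 kcal/g: 1022.7 ÷ 4 = 255.675 g.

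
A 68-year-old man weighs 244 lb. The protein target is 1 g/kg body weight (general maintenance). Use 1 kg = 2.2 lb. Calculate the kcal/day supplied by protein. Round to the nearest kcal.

Weight in kg = 244 ÷ 2.2 = 110.9091 kg.
Protein = 1 g/kg × 110.9091 kg = 110.9091 g/day.
Protein energy = 110.9091 g × 4 kcal/g = 443.6364 kcal/day.

444 kcal/day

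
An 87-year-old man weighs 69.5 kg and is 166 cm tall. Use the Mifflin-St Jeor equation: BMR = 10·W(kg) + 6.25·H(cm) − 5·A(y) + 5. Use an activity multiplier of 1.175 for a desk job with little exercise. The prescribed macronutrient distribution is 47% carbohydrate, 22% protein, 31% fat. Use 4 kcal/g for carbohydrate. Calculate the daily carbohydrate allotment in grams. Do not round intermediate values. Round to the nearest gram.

180 g/day

Mifflin-St Jeor (male): BMR = 10(69.5) + 6.25(166) − 5(87) + 5 = 695 + 1037.5 − 435 + 5 = 1302.5 kcal/day.
TEE = 1302.5 × 1.175 = 1530.4375 kcal/day.
Carbohydrate energy = 47% × 1530.4375 = 719.3056 kcal.
Carbohydrate = 719.3056 ÷ 4 kcal/g = 179.8264 g.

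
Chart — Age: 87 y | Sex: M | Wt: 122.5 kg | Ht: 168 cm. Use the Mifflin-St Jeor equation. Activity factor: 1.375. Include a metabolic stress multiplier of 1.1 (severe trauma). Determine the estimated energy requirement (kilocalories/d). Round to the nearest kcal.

Mifflin-St Jeor (male): BMR = 10(122.5) + 6.25(168) − 5(87) + 5 = 1225 + 1050 − 435 + 5 = 1845 kcal/day.
TEE = BMR × activity factor = 1845 × 1.375 = 2536.875 kcal/day.
Apply stress factor: 2536.875 × 1.1 = 2790.5625 kcal/day.

2791 kilocalories/d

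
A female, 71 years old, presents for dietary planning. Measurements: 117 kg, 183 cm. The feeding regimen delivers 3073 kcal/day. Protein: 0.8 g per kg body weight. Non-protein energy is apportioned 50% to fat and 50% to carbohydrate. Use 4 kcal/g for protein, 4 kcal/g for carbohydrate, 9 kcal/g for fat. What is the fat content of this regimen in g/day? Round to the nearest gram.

Protein = 0.8 × 117 = 93.6 g → 93.6 × 4 = 374.4 kcal.
Non-protein calories = 3073 − 374.4 = 2698.6 kcal.
Fat: 50% × 2698.6 = 1349.3 kcal; carbohydrate: 1349.3 kcal.
Fat: 1349.3 kcal ÷ 9 kcal/g = 149.9222 g.

150 g/day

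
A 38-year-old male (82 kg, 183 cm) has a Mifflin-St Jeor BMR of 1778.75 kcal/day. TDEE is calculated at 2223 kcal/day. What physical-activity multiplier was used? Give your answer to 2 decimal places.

Activity factor = TEE ÷ BMR = 2223 ÷ 1778.75 = 1.25.

1.25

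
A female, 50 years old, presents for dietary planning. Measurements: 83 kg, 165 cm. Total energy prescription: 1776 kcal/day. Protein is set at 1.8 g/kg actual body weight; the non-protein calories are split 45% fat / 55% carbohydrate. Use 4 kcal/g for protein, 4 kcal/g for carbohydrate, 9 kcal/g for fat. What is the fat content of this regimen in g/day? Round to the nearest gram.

59 g/day

Protein = 1.8 × 83 = 149.4 g → 149.4 × 4 = 597.6 kcal.
Non-protein calories = 1776 − 597.6 = 1178.4 kcal.
Fat: 45% × 1178.4 = 530.28 kcal; carbohydrate: 648.12 kcal.
Fat: 530.28 kcal ÷ 9 kcal/g = 58.92 g.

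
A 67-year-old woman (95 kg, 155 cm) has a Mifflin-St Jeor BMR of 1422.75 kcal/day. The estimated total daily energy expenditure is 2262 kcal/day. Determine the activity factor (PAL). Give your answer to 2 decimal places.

1.59

Activity factor = TEE ÷ BMR = 2262 ÷ 1422.75 = 1.59.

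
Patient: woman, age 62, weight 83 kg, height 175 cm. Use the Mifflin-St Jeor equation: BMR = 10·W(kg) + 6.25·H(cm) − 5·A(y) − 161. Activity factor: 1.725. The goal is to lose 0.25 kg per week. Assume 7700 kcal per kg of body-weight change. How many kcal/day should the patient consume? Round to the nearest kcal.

2231 kcal/day

Mifflin-St Jeor (female): BMR = 10(83) + 6.25(175) − 5(62) − 161 = 830 + 1093.75 − 310 − 161 = 1452.75 kcal/day.
TEE = 1452.75 × 1.725 = 2505.9938 kcal/day.
Required daily deficit = 0.25 × 7700 ÷ 7 = 275 kcal/day.
Target intake = 2505.9938 − 275 = 2230.9938 kcal/day.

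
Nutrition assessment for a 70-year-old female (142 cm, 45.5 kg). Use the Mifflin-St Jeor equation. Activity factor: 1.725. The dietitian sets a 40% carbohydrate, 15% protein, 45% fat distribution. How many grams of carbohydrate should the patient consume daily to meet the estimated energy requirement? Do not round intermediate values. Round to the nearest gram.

Mifflin-St Jeor (female): BMR = 10(45.5) + 6.25(142) − 5(70) − 161 = 455 + 887.5 − 350 − 161 = 831.5 kcal/day.
TEE = 831.5 × 1.725 = 1434.3375 kcal/day.
Carbohydrate energy = 40% × 1434.3375 = 573.735 kcal.
Carbohydrate = 573.735 ÷ 4 kcal/g = 143.4338 g.

143 g/day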